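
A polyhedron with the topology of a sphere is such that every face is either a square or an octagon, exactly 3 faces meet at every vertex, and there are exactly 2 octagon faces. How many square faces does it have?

8

Let x be the number of squares; then F = 2 + x.
Edge–face incidences: 2E = 8·2 + 4·x = 16 + 4x.
Every vertex has degree 3, so 3V = 2E.
Euler: V − E + F = 2 ⇒ (2E)/3 − E + (2 + x) = 2.
Multiply by 6: 2·(2E) − 3·(2E) + 6·(2 + x) = 12, i.e. 12 + 6x − (16 + 4x) = 12.
Collecting terms: 2x − 4 = 12, so 2x = 16, so x = 8.
Then 2E = 16 + 4·8 = 48, so E = 24, V = 2E/3 = 16, F = 2 + 8 = 10.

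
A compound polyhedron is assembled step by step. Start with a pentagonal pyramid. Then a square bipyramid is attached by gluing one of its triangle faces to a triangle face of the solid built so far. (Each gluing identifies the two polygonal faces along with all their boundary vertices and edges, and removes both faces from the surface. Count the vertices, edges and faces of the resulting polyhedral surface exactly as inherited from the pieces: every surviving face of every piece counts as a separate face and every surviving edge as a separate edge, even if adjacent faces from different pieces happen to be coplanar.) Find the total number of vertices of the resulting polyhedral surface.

9

A pentagonal pyramid: V=6, E=10, F=6.
Attach a square bipyramid (V=6, E=12, F=8) along a 3-gon: merge 3 vertices and 3 edges, delete both glued faces → V=9, E=19, F=12.
Check: V − E + F = 9 − 19 + 12 = 2.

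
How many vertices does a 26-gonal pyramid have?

A pyramid on an n-gon base has one n-gon and n triangles: V = 26 + 1 = 27, E = 2·26 = 52, F = 26 + 1 = 27.

27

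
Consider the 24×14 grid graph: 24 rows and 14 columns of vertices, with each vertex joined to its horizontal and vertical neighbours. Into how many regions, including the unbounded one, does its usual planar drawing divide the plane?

300

The grid has V = 24·14 = 336 vertices and E = 24·13 + 14·23 = 634 edges.
F = 2 − V + E = 2 − 336 + 634 = 300.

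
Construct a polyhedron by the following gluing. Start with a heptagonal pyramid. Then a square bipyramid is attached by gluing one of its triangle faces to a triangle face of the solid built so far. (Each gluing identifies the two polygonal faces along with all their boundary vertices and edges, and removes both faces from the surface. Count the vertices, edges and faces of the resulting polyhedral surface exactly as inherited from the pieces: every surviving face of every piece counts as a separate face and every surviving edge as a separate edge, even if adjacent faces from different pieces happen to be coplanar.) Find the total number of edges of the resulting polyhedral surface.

A heptagonal pyramid: V=8, E=14, F=8.
Attach a square bipyramid (V=6, E=12, F=8) along a 3-gon: merge 3 vertices and 3 edges, delete both glued faces → V=11, E=23, F=14.
Check: V − E + F = 11 − 23 + 14 = 2.

23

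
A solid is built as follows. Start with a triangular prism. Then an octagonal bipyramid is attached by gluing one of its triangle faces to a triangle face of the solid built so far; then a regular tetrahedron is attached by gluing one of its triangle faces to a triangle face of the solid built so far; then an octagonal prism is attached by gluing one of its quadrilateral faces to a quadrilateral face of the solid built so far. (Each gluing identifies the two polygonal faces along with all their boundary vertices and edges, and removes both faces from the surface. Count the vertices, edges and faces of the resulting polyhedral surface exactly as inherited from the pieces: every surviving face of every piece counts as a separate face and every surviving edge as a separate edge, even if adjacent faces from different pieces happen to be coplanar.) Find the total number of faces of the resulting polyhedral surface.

A triangular prism: V=6, E=9, F=5.
Attach an octagonal bipyramid (V=10, E=24, F=16) along a 3-gon: merge 3 vertices and 3 edges, delete both glued faces → V=13, E=30, F=19.
Attach a regular tetrahedron (V=4, E=6, F=4) along a 3-gon: merge 3 vertices and 3 edges, delete both glued faces → V=14, E=33, F=21.
Attach an octagonal prism (V=16, E=24, F=10) along a 4-gon: merge 4 vertices and 4 edges, delete both glued faces → V=26, E=53, F=29.
Check: V − E + F = 26 − 53 + 29 = 2.

29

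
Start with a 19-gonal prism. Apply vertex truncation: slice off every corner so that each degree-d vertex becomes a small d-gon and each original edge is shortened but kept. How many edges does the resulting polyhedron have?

The base solid has V = 38, E = 57, F = 21.
Truncation replaces each original edge-end by a new vertex, so V′ = 2E = 114.
Each original edge survives, and each old vertex of degree d contributes d new edges; summing degrees gives Σd = 2E, so E′ = E + 2E = 3E = 171.
Each original face survives and each original vertex becomes one new face: F′ = F + V = 59.

171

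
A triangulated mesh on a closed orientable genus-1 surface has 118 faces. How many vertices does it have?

χ = 2 − 2·1 = 0, and every face is a triangle so 3F = 2E.
E = 3·118/2 = 177. Then V = 0 + E − F = 0 + 177 − 118 = 59.

59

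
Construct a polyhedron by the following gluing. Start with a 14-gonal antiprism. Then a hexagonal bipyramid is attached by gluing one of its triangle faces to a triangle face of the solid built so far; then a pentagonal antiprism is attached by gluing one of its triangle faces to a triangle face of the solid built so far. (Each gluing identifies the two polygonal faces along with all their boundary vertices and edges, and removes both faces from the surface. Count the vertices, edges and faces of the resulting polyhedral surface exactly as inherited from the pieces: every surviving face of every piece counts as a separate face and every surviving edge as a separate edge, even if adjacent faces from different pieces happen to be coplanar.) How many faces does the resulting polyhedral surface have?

A 14-gonal antiprism: V=28, E=56, F=30.
Attach a hexagonal bipyramid (V=8, E=18, F=12) along a 3-gon: merge 3 vertices and 3 edges, delete both glued faces → V=33, E=71, F=40.
Attach a pentagonal antiprism (V=10, E=20, F=12) along a 3-gon: merge 3 vertices and 3 edges, delete both glued faces → V=40, E=88, F=50.
Check: V − E + F = 40 − 88 + 50 = 2.

50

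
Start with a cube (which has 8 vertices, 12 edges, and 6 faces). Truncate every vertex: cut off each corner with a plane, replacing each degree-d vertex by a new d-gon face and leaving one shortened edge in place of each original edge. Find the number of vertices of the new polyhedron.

Truncation replaces each original edge-end by a new vertex, so V′ = 2E = 24.
Each original edge survives, and each old vertex of degree d contributes d new edges; summing degrees gives Σd = 2E, so E′ = E + 2E = 3E = 36.
Each original face survives and each original vertex becomes one new face: F′ = F + V = 14.

24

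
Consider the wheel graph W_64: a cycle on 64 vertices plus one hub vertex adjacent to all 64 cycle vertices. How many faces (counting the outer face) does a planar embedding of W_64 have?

65

W_64 has V = 64 + 1 = 65 vertices and E = 2·64 = 128 edges.
By Euler's formula F = 2 − V + E = 2 − 65 + 128 = 65.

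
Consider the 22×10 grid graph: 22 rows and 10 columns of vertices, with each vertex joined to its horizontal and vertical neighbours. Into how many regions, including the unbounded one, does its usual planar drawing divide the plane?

190

The grid has V = 22·10 = 220 vertices and E = 22·9 + 10·21 = 408 edges.
F = 2 − V + E = 2 − 220 + 408 = 190.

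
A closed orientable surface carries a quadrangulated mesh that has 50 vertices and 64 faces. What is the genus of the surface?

Every face is a square, so 2E = 4·64 = 256, giving E = 128.
χ = V − E + F = 50 − 128 + 64 = -14.
For a closed orientable surface χ = 2 − 2g, so g = (2 − (-14))/2 = 8.

8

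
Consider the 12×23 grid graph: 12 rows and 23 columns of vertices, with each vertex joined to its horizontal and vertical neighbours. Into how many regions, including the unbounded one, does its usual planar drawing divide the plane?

The grid has V = 12·23 = 276 vertices and E = 12·22 + 23·11 = 517 edges.
F = 2 − V + E = 2 − 276 + 517 = 243.

243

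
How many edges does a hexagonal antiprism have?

24

An antiprism on an n-gon has two n-gon caps and 2n triangles: V = 2·6 = 12, E = 4·6 = 24, F = 2·6 + 2 = 14.
Check: V − E + F = 12 − 24 + 14 = 2.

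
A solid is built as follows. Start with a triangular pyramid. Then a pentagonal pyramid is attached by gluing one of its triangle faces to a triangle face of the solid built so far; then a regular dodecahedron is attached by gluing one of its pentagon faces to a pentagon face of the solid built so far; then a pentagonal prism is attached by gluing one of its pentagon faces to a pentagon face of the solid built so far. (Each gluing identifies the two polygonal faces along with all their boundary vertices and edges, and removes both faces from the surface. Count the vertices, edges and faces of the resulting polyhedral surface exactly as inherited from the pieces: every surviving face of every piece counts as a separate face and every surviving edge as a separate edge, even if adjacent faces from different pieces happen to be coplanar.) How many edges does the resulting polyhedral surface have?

48

A triangular pyramid: V=4, E=6, F=4.
Attach a pentagonal pyramid (V=6, E=10, F=6) along a 3-gon: merge 3 vertices and 3 edges, delete both glued faces → V=7, E=13, F=8.
Attach a regular dodecahedron (V=20, E=30, F=12) along a 5-gon: merge 5 vertices and 5 edges, delete both glued faces → V=22, E=38, F=18.
Attach a pentagonal prism (V=10, E=15, F=7) along a 5-gon: merge 5 vertices and 5 edges, delete both glued faces → V=27, E=48, F=23.
Check: V − E + F = 27 − 48 + 23 = 2.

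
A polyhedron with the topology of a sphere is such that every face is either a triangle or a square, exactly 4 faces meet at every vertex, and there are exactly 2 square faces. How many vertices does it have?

8

Let x be the number of triangles; then F = 2 + x.
Edge–face incidences: 2E = 4·2 + 3·x = 8 + 3x.
Every vertex has degree 4, so 4V = 2E.
Euler: V − E + F = 2 ⇒ (2E)/4 − E + (2 + x) = 2.
Multiply by 8: 2·(2E) − 4·(2E) + 8·(2 + x) = 16, i.e. 16 + 8x − 2·(8 + 3x) = 16.
Collecting terms: 2x = 16, so x = 8.
Then 2E = 8 + 3·8 = 32, so E = 16, V = 2E/4 = 8, F = 2 + 8 = 10.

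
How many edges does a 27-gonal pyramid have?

A pyramid on an n-gon base has one n-gon and n triangles: V = 27 + 1 = 28, E = 2·27 = 54, F = 27 + 1 = 28.

54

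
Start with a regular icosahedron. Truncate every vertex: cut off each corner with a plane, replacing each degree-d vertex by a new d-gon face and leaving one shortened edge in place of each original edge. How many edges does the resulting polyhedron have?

The base solid has V = 12, E = 30, F = 20.
Truncation replaces each original edge-end by a new vertex, so V′ = 2E = 60.
Each original edge survives, and each old vertex of degree d contributes d new edges; summing degrees gives Σd = 2E, so E′ = E + 2E = 3E = 90.
Each original face survives and each original vertex becomes one new face: F′ = F + V = 32.

90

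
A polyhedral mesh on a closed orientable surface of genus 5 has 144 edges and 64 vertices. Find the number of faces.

72

For a closed orientable surface of genus 5, χ = 2 − 2·5 = -8.
F = -8 − V + E = -8 − 64 + 144 = 72.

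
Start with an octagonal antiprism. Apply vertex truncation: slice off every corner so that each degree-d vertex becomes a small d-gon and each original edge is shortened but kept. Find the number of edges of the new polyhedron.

The base solid has V = 16, E = 32, F = 18.
Truncation replaces each original edge-end by a new vertex, so V′ = 2E = 64.
Each original edge survives, and each old vertex of degree d contributes d new edges; summing degrees gives Σd = 2E, so E′ = E + 2E = 3E = 96.
Each original face survives and each original vertex becomes one new face: F′ = F + V = 34.

96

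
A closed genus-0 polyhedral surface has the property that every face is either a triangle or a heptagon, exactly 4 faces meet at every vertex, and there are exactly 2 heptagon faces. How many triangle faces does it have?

14

Let x be the number of triangles; then F = 2 + x.
Edge–face incidences: 2E = 7·2 + 3·x = 14 + 3x.
Every vertex has degree 4, so 4V = 2E.
Euler: V − E + F = 2 ⇒ (2E)/4 − E + (2 + x) = 2.
Multiply by 8: 2·(2E) − 4·(2E) + 8·(2 + x) = 16, i.e. 16 + 8x − 2·(14 + 3x) = 16.
Collecting terms: 2x − 12 = 16, so 2x = 28, so x = 14.
Then 2E = 14 + 3·14 = 56, so E = 28, V = 2E/4 = 14, F = 2 + 14 = 16.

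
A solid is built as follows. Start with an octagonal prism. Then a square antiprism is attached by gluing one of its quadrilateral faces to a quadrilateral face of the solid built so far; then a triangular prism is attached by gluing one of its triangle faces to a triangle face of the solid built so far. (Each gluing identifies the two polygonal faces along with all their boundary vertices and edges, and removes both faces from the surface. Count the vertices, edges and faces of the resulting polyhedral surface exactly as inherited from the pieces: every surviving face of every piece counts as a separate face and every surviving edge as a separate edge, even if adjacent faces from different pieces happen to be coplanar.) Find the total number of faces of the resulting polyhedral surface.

21

An octagonal prism: V=16, E=24, F=10.
Attach a square antiprism (V=8, E=16, F=10) along a 4-gon: merge 4 vertices and 4 edges, delete both glued faces → V=20, E=36, F=18.
Attach a triangular prism (V=6, E=9, F=5) along a 3-gon: merge 3 vertices and 3 edges, delete both glued faces → V=23, E=42, F=21.
Check: V − E + F = 23 − 42 + 21 = 2.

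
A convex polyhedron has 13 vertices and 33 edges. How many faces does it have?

22

Here V − E + F = 2.
F = 2 − V + E = 2 − 13 + 33 = 22.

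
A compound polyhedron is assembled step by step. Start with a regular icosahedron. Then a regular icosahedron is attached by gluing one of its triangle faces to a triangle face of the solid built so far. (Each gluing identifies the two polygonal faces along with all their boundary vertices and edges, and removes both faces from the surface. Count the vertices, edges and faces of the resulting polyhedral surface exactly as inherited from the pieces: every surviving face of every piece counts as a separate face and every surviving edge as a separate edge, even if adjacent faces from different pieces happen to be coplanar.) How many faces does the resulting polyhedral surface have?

A regular icosahedron: V=12, E=30, F=20.
Attach a regular icosahedron (V=12, E=30, F=20) along a 3-gon: merge 3 vertices and 3 edges, delete both glued faces → V=21, E=57, F=38.
Check: V − E + F = 21 − 57 + 38 = 2.

38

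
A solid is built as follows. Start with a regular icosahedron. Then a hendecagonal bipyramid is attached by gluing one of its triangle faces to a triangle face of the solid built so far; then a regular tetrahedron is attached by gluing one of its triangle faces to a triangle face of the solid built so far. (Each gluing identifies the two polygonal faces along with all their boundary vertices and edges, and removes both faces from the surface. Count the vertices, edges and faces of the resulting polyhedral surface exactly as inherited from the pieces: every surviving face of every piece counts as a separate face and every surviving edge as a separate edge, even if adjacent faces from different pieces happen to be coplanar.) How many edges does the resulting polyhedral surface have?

A regular icosahedron: V=12, E=30, F=20.
Attach a hendecagonal bipyramid (V=13, E=33, F=22) along a 3-gon: merge 3 vertices and 3 edges, delete both glued faces → V=22, E=60, F=40.
Attach a regular tetrahedron (V=4, E=6, F=4) along a 3-gon: merge 3 vertices and 3 edges, delete both glued faces → V=23, E=63, F=42.
Check: V − E + F = 23 − 63 + 42 = 2.

63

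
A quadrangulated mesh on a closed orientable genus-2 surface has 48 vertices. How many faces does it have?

50

χ = 2 − 2·2 = -2, and every face is a square so 4F = 2E.
V − E + F = -2 with E = 4F/2 gives 48 − (4/2 − 1)·F = -2, so F = 50 and E = 100.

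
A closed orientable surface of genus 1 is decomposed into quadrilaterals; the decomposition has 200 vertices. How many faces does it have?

200

χ = 2 − 2·1 = 0, and every face is a square so 4F = 2E.
V − E + F = 0 with E = 4F/2 gives 200 − (4/2 − 1)·F = 0, so F = 200 and E = 400.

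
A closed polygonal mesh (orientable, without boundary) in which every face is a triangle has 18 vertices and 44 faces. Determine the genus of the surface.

Every face is a triangle, so 2E = 3·44 = 132, giving E = 66.
χ = V − E + F = 18 − 66 + 44 = -4.
For a closed orientable surface χ = 2 − 2g, so g = (2 − (-4))/2 = 3.

3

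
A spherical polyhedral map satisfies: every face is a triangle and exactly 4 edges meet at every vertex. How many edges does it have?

Each face has 3 edges and each edge borders two faces, so 2E = 3F.
Each vertex has degree 4, so 4V = 2E and hence V = 3F/4.
Euler: V − E + F = 2 ⇒ (3F/4) − (3F/2) + F = 2.
Multiply by 8: (6 − 12 + 8)F = 16, i.e. 2F = 16.
So F = 8, E = 3·8/2 = 12, V = 3·8/4 = 6.

12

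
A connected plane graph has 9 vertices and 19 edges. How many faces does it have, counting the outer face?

Euler's formula for a connected plane graph: V − E + F = 2, so F = 2 − 9 + 19 = 12.

12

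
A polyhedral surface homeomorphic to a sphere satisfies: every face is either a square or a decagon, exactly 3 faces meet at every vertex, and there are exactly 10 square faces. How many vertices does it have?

Let x be the number of decagons; then F = 10 + x.
Edge–face incidences: 2E = 4·10 + 10·x = 40 + 10x.
Every vertex has degree 3, so 3V = 2E.
Euler: V − E + F = 2 ⇒ (2E)/3 − E + (10 + x) = 2.
Multiply by 6: 2·(2E) − 3·(2E) + 6·(10 + x) = 12, i.e. 60 + 6x − (40 + 10x) = 12.
Collecting terms: −4x + 20 = 12, so −4x = −8, so x = 2.
Then 2E = 40 + 10·2 = 60, so E = 30, V = 2E/3 = 20, F = 10 + 2 = 12.

20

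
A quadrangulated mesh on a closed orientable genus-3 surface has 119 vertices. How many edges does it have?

246

χ = 2 − 2·3 = -4, and every face is a square so 4F = 2E.
V − E + F = -4 with E = 4F/2 gives 119 − (4/2 − 1)·F = -4, so F = 123 and E = 246.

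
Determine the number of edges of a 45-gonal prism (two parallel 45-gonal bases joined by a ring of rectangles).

135

A prism on an n-gon has two n-gon bases and n rectangular sides: V = 2·45 = 90, E = 3·45 = 135, F = 45 + 2 = 47.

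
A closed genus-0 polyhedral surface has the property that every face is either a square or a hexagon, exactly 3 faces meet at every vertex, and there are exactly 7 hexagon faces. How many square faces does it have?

Let x be the number of squares; then F = 7 + x.
Edge–face incidences: 2E = 6·7 + 4·x = 42 + 4x.
Every vertex has degree 3, so 3V = 2E.
Euler: V − E + F = 2 ⇒ (2E)/3 − E + (7 + x) = 2.
Multiply by 6: 2·(2E) − 3·(2E) + 6·(7 + x) = 12, i.e. 42 + 6x − (42 + 4x) = 12.
Collecting terms: 2x = 12, so x = 6.
Then 2E = 42 + 4·6 = 66, so E = 33, V = 2E/3 = 22, F = 7 + 6 = 13.

6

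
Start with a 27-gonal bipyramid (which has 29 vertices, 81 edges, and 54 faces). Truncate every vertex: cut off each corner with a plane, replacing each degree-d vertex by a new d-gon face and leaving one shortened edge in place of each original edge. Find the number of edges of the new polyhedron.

243

Truncation replaces each original edge-end by a new vertex, so V′ = 2E = 162.
Each original edge survives, and each old vertex of degree d contributes d new edges; summing degrees gives Σd = 2E, so E′ = E + 2E = 3E = 243.
Each original face survives and each original vertex becomes one new face: F′ = F + V = 83.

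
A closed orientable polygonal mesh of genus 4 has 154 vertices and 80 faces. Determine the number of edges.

For a closed orientable surface of genus 4, χ = 2 − 2·4 = -6.
E = V + F − (-6) = 154 + 80 − (-6) = 240.

240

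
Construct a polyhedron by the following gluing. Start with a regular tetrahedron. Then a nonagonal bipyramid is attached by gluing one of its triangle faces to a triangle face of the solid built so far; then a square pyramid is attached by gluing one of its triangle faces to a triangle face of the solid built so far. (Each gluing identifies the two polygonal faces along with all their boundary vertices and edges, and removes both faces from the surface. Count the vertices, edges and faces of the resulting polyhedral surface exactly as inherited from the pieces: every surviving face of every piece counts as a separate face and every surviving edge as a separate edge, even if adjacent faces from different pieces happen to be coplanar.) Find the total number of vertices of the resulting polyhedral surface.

A regular tetrahedron: V=4, E=6, F=4.
Attach a nonagonal bipyramid (V=11, E=27, F=18) along a 3-gon: merge 3 vertices and 3 edges, delete both glued faces → V=12, E=30, F=20.
Attach a square pyramid (V=5, E=8, F=5) along a 3-gon: merge 3 vertices and 3 edges, delete both glued faces → V=14, E=35, F=23.
Check: V − E + F = 14 − 35 + 23 = 2.

14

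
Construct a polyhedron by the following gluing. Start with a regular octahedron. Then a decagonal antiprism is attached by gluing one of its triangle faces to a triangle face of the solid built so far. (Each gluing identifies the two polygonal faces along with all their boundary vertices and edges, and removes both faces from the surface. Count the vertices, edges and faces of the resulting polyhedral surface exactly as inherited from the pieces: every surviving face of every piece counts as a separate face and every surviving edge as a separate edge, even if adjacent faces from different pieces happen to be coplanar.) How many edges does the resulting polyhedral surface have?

A regular octahedron: V=6, E=12, F=8.
Attach a decagonal antiprism (V=20, E=40, F=22) along a 3-gon: merge 3 vertices and 3 edges, delete both glued faces → V=23, E=49, F=28.
Check: V − E + F = 23 − 49 + 28 = 2.

49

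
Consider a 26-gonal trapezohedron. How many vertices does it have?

54

The n-trapezohedron (dual of the n-antiprism) has V = 2·26 + 2 = 54, E = 4·26 = 104, F = 2·26 = 52.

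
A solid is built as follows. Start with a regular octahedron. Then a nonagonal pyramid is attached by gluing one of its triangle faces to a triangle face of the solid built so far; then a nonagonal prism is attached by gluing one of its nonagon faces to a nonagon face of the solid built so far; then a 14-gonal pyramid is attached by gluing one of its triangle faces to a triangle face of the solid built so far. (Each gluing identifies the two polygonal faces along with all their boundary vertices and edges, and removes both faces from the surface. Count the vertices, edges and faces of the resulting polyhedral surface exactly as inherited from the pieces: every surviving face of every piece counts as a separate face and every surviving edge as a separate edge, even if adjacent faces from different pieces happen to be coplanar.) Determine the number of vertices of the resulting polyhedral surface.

34

A regular octahedron: V=6, E=12, F=8.
Attach a nonagonal pyramid (V=10, E=18, F=10) along a 3-gon: merge 3 vertices and 3 edges, delete both glued faces → V=13, E=27, F=16.
Attach a nonagonal prism (V=18, E=27, F=11) along a 9-gon: merge 9 vertices and 9 edges, delete both glued faces → V=22, E=45, F=25.
Attach a 14-gonal pyramid (V=15, E=28, F=15) along a 3-gon: merge 3 vertices and 3 edges, delete both glued faces → V=34, E=70, F=38.
Check: V − E + F = 34 − 70 + 38 = 2.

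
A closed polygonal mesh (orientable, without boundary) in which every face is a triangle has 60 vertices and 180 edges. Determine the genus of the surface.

1

Every face is a triangle and each edge borders two faces, so 3F = 2·180, giving F = 120.
χ = V − E + F = 60 − 180 + 120 = 0.
For a closed orientable surface χ = 2 − 2g, so g = (2 − (0))/2 = 1.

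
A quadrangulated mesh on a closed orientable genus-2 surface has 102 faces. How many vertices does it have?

100

χ = 2 − 2·2 = -2, and every face is a square so 4F = 2E.
E = 4·102/2 = 204. Then V = -2 + E − F = -2 + 204 − 102 = 100.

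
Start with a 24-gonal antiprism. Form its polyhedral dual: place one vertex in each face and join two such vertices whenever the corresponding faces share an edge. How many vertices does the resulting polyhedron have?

The base solid has V = 48, E = 96, F = 50.
The dual swaps V and F and preserves E: V′ = F = 50, E′ = E = 96, F′ = V = 48.

50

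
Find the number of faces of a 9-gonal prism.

11

A prism on an n-gon has two n-gon bases and n rectangular sides: V = 2·9 = 18, E = 3·9 = 27, F = 9 + 2 = 11.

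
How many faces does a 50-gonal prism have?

A prism on an n-gon has two n-gon bases and n rectangular sides: V = 2·50 = 100, E = 3·50 = 150, F = 50 + 2 = 52.

52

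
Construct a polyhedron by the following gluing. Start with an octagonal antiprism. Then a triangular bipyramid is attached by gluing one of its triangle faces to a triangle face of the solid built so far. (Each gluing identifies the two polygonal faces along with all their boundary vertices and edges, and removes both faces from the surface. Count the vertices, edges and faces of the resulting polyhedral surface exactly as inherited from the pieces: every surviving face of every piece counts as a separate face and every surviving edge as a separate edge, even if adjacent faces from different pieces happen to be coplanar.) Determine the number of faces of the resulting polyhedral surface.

22

An octagonal antiprism: V=16, E=32, F=18.
Attach a triangular bipyramid (V=5, E=9, F=6) along a 3-gon: merge 3 vertices and 3 edges, delete both glued faces → V=18, E=38, F=22.
Check: V − E + F = 18 − 38 + 22 = 2.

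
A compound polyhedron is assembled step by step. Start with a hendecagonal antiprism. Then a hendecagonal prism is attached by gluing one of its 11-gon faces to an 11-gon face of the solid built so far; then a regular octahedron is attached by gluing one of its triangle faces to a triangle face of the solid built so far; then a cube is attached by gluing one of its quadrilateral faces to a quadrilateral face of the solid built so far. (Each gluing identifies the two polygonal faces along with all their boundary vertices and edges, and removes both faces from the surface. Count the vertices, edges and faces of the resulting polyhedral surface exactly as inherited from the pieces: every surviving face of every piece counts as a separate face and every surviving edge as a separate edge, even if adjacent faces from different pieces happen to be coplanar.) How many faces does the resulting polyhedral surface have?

45

A hendecagonal antiprism: V=22, E=44, F=24.
Attach a hendecagonal prism (V=22, E=33, F=13) along an 11-gon: merge 11 vertices and 11 edges, delete both glued faces → V=33, E=66, F=35.
Attach a regular octahedron (V=6, E=12, F=8) along a 3-gon: merge 3 vertices and 3 edges, delete both glued faces → V=36, E=75, F=41.
Attach a cube (V=8, E=12, F=6) along a 4-gon: merge 4 vertices and 4 edges, delete both glued faces → V=40, E=83, F=45.
Check: V − E + F = 40 − 83 + 45 = 2.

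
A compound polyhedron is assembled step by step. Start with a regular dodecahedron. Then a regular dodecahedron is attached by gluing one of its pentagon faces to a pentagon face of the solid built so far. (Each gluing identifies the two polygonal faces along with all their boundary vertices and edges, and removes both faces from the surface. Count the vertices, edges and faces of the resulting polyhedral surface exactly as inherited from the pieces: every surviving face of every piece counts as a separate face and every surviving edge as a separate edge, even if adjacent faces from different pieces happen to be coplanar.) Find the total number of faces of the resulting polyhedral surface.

22

A regular dodecahedron: V=20, E=30, F=12.
Attach a regular dodecahedron (V=20, E=30, F=12) along a 5-gon: merge 5 vertices and 5 edges, delete both glued faces → V=35, E=55, F=22.
Check: V − E + F = 35 − 55 + 22 = 2.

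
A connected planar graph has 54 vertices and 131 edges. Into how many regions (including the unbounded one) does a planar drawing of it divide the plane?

79

Euler's formula for a connected plane graph: V − E + F = 2, so F = 2 − 54 + 131 = 79.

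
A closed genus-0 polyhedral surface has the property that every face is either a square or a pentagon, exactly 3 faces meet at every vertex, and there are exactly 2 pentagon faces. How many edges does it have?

15

Let x be the number of squares; then F = 2 + x.
Edge–face incidences: 2E = 5·2 + 4·x = 10 + 4x.
Every vertex has degree 3, so 3V = 2E.
Euler: V − E + F = 2 ⇒ (2E)/3 − E + (2 + x) = 2.
Multiply by 6: 2·(2E) − 3·(2E) + 6·(2 + x) = 12, i.e. 12 + 6x − (10 + 4x) = 12.
Collecting terms: 2x + 2 = 12, so 2x = 10, so x = 5.
Then 2E = 10 + 4·5 = 30, so E = 15, V = 2E/3 = 10, F = 2 + 5 = 7.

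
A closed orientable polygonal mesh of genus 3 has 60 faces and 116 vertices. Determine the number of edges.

For a closed orientable surface of genus 3, χ = 2 − 2·3 = -4.
E = V + F − (-4) = 116 + 60 − (-4) = 180.

180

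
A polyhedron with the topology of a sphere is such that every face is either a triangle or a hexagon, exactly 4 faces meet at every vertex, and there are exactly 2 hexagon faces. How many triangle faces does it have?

12

Let x be the number of triangles; then F = 2 + x.
Edge–face incidences: 2E = 6·2 + 3·x = 12 + 3x.
Every vertex has degree 4, so 4V = 2E.
Euler: V − E + F = 2 ⇒ (2E)/4 − E + (2 + x) = 2.
Multiply by 8: 2·(2E) − 4·(2E) + 8·(2 + x) = 16, i.e. 16 + 8x − 2·(12 + 3x) = 16.
Collecting terms: 2x − 8 = 16, so 2x = 24, so x = 12.
Then 2E = 12 + 3·12 = 48, so E = 24, V = 2E/4 = 12, F = 2 + 12 = 14.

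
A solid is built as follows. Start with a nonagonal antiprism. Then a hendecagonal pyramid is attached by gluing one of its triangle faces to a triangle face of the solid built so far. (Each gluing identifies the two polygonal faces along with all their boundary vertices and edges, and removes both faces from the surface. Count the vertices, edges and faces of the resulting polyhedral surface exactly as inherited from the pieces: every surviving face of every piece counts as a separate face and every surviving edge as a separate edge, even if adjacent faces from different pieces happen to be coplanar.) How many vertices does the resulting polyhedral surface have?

A nonagonal antiprism: V=18, E=36, F=20.
Attach a hendecagonal pyramid (V=12, E=22, F=12) along a 3-gon: merge 3 vertices and 3 edges, delete both glued faces → V=27, E=55, F=30.
Check: V − E + F = 27 − 55 + 30 = 2.

27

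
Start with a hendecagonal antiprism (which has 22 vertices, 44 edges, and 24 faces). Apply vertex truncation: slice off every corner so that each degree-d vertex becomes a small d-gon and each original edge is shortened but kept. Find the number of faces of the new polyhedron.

Truncation replaces each original edge-end by a new vertex, so V′ = 2E = 88.
Each original edge survives, and each old vertex of degree d contributes d new edges; summing degrees gives Σd = 2E, so E′ = E + 2E = 3E = 132.
Each original face survives and each original vertex becomes one new face: F′ = F + V = 46.

46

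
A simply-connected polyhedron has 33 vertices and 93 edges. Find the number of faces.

62

Here V − E + F = 2.
F = 2 − V + E = 2 − 33 + 93 = 62.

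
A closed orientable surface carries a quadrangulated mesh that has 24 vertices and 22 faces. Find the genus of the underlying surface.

Every face is a square, so 2E = 4·22 = 88, giving E = 44.
χ = V − E + F = 24 − 44 + 22 = 2.
For a closed orientable surface χ = 2 − 2g, so g = (2 − (2))/2 = 0.

0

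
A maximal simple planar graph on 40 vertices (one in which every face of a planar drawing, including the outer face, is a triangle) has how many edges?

In a plane triangulation 3F = 2E and V − E + F = 2, so E = 3V − 6 = 3·40 − 6 = 114.

114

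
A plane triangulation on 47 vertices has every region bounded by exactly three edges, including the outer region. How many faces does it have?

In a plane triangulation 3F = 2E and V − E + F = 2, so F = 2V − 4 = 2·47 − 4 = 90.

90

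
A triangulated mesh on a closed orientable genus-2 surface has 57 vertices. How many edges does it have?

χ = 2 − 2·2 = -2, and every face is a triangle so 3F = 2E.
V − E + F = -2 with E = 3F/2 gives 57 − (3/2 − 1)·F = -2, so F = 118 and E = 177.

177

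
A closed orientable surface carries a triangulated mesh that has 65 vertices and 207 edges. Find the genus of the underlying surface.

Every face is a triangle and each edge borders two faces, so 3F = 2·207, giving F = 138.
χ = V − E + F = 65 − 207 + 138 = -4.
For a closed orientable surface χ = 2 − 2g, so g = (2 − (-4))/2 = 3.

3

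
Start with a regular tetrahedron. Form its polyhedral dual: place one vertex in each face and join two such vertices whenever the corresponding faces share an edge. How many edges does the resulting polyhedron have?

The base solid has V = 4, E = 6, F = 4.
The dual swaps V and F and preserves E: V′ = F = 4, E′ = E = 6, F′ = V = 4.

6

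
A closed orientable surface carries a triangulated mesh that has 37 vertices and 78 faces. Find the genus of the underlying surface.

Every face is a triangle, so 2E = 3·78 = 234, giving E = 117.
χ = V − E + F = 37 − 117 + 78 = -2.
For a closed orientable surface χ = 2 − 2g, so g = (2 − (-2))/2 = 2.

2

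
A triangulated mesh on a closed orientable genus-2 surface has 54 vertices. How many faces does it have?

112

χ = 2 − 2·2 = -2, and every face is a triangle so 3F = 2E.
V − E + F = -2 with E = 3F/2 gives 54 − (3/2 − 1)·F = -2, so F = 112 and E = 168.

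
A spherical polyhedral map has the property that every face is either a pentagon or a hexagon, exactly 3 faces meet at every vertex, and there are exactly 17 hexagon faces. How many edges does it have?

Let x be the number of pentagons; then F = 17 + x.
Edge–face incidences: 2E = 6·17 + 5·x = 102 + 5x.
Every vertex has degree 3, so 3V = 2E.
Euler: V − E + F = 2 ⇒ (2E)/3 − E + (17 + x) = 2.
Multiply by 6: 2·(2E) − 3·(2E) + 6·(17 + x) = 12, i.e. 102 + 6x − (102 + 5x) = 12.
Collecting terms: x = 12.
Then 2E = 102 + 5·12 = 162, so E = 81, V = 2E/3 = 54, F = 17 + 12 = 29.

81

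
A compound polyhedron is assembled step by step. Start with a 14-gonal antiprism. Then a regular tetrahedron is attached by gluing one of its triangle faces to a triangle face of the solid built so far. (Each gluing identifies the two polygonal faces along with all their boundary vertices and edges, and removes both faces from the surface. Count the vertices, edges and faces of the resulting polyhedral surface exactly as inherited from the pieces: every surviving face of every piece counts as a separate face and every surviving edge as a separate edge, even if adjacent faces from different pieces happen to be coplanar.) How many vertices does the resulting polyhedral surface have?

A 14-gonal antiprism: V=28, E=56, F=30.
Attach a regular tetrahedron (V=4, E=6, F=4) along a 3-gon: merge 3 vertices and 3 edges, delete both glued faces → V=29, E=59, F=32.
Check: V − E + F = 29 − 59 + 32 = 2.

29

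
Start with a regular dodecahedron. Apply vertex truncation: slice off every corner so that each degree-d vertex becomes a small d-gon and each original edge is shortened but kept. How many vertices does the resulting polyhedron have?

60

The base solid has V = 20, E = 30, F = 12.
Truncation replaces each original edge-end by a new vertex, so V′ = 2E = 60.
Each original edge survives, and each old vertex of degree d contributes d new edges; summing degrees gives Σd = 2E, so E′ = E + 2E = 3E = 90.
Each original face survives and each original vertex becomes one new face: F′ = F + V = 32.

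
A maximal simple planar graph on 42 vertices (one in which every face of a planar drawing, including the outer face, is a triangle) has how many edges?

In a plane triangulation 3F = 2E and V − E + F = 2, so E = 3V − 6 = 3·42 − 6 = 120.

120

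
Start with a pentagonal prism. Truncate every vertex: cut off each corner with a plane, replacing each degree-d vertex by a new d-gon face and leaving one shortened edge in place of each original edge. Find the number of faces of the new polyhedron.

The base solid has V = 10, E = 15, F = 7.
Truncation replaces each original edge-end by a new vertex, so V′ = 2E = 30.
Each original edge survives, and each old vertex of degree d contributes d new edges; summing degrees gives Σd = 2E, so E′ = E + 2E = 3E = 45.
Each original face survives and each original vertex becomes one new face: F′ = F + V = 17.

17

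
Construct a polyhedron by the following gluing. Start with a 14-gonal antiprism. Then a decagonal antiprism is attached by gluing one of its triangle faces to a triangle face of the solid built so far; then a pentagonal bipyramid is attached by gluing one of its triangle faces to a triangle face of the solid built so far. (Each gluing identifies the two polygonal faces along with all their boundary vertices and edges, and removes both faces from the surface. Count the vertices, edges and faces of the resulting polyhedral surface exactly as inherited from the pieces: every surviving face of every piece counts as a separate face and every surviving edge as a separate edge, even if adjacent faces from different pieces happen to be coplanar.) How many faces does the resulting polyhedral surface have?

58

A 14-gonal antiprism: V=28, E=56, F=30.
Attach a decagonal antiprism (V=20, E=40, F=22) along a 3-gon: merge 3 vertices and 3 edges, delete both glued faces → V=45, E=93, F=50.
Attach a pentagonal bipyramid (V=7, E=15, F=10) along a 3-gon: merge 3 vertices and 3 edges, delete both glued faces → V=49, E=105, F=58.
Check: V − E + F = 49 − 105 + 58 = 2.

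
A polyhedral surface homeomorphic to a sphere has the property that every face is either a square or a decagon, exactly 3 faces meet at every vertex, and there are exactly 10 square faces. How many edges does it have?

30

Let x be the number of decagons; then F = 10 + x.
Edge–face incidences: 2E = 4·10 + 10·x = 40 + 10x.
Every vertex has degree 3, so 3V = 2E.
Euler: V − E + F = 2 ⇒ (2E)/3 − E + (10 + x) = 2.
Multiply by 6: 2·(2E) − 3·(2E) + 6·(10 + x) = 12, i.e. 60 + 6x − (40 + 10x) = 12.
Collecting terms: −4x + 20 = 12, so −4x = −8, so x = 2.
Then 2E = 40 + 10·2 = 60, so E = 30, V = 2E/3 = 20, F = 10 + 2 = 12.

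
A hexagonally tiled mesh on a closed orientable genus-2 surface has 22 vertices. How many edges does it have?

χ = 2 − 2·2 = -2, and every face is a hexagon so 6F = 2E.
V − E + F = -2 with E = 6F/2 gives 22 − (6/2 − 1)·F = -2, so F = 12 and E = 36.

36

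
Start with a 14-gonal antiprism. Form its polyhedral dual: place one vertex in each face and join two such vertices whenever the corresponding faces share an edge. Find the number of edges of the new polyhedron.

56

The base solid has V = 28, E = 56, F = 30.
The dual swaps V and F and preserves E: V′ = F = 30, E′ = E = 56, F′ = V = 28.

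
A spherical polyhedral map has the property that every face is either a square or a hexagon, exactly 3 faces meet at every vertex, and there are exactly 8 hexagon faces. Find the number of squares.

6

Let x be the number of squares; then F = 8 + x.
Edge–face incidences: 2E = 6·8 + 4·x = 48 + 4x.
Every vertex has degree 3, so 3V = 2E.
Euler: V − E + F = 2 ⇒ (2E)/3 − E + (8 + x) = 2.
Multiply by 6: 2·(2E) − 3·(2E) + 6·(8 + x) = 12, i.e. 48 + 6x − (48 + 4x) = 12.
Collecting terms: 2x = 12, so x = 6.
Then 2E = 48 + 4·6 = 72, so E = 36, V = 2E/3 = 24, F = 8 + 6 = 14.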